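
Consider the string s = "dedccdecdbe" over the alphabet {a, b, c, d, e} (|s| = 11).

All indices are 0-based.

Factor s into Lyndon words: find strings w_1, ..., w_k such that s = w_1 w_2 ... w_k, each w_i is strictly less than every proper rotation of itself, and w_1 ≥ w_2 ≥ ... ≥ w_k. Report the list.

["de", "d", "ccdecd", "be"]

emit factor 1: 'de' (i=0, period=2)
emit factor 2: 'd' (i=2, period=1)
emit factor 3: 'ccdecd' (i=3, period=6)
emit factor 4: 'be' (i=9, period=2)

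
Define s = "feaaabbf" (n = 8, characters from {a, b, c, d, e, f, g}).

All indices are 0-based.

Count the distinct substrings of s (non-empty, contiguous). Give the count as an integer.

31

rank | idx | suffix
   0 |   2 | aaabbf
   1 |   3 | aabbf
   2 |   4 | abbf
   3 |   5 | bbf
   4 |   6 | bf
   5 |   1 | eaaabbf
   6 |   7 | f
   7 |   0 | feaaabbf

SA = [2, 3, 4, 5, 6, 1, 7, 0]
i: (SA[i-1],SA[i]) lcp shared
  1: (2,3) 2 'aa'
  2: (3,4) 1 'a'
  3: (4,5) 0 ''
  4: (5,6) 1 'b'
  5: (6,1) 0 ''
  6: (1,7) 0 ''
  7: (7,0) 1 'f'

n(n+1)/2 = 8·9/2 = 36
Σ LCP = 0 + 2 + 1 + 0 + 1 + 0 + 0 + 1 = 5
distinct = 36 − 5 = 31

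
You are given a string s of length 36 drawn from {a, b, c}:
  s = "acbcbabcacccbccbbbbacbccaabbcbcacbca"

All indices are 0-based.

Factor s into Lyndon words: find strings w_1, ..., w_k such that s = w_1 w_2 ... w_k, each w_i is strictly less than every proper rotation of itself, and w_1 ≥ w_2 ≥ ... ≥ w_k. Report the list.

["acbcb", "abcacccbccbbbbacbcc", "aabbcbcacbc", "a"]

emit factor 1: 'acbcb' (i=0, period=5)
emit factor 2: 'abcacccbccbbbbacbcc' (i=5, period=19)
emit factor 3: 'aabbcbcacbc' (i=24, period=11)
emit factor 4: 'a' (i=35, period=1)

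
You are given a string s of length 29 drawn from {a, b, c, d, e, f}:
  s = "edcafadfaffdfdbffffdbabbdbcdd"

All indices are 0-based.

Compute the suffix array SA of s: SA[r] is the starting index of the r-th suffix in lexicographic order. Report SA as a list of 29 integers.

[21, 5, 3, 8, 20, 22, 25, 23, 14, 2, 26, 28, 19, 24, 13, 1, 27, 6, 11, 0, 4, 7, 18, 12, 10, 17, 9, 16, 15]

rank | idx | suffix
   0 |  21 | abbdbcdd
   1 |   5 | adfaffdfdbffffdbabbdbcdd
   2 |   3 | afadfaffdfdbffffdbabbdbcdd
   3 |   8 | affdfdbffffdbabbdbcdd
   4 |  20 | babbdbcdd
   5 |  22 | bbdbcdd
   6 |  25 | bcdd
   7 |  23 | bdbcdd
   8 |  14 | bffffdbabbdbcdd
   9 |   2 | cafadfaffdfdbffffdbabbdbcdd
  10 |  26 | cdd
  11 |  28 | d
  12 |  19 | dbabbdbcdd
  13 |  24 | dbcdd
  14 |  13 | dbffffdbabbdbcdd
  15 |   1 | dcafadfaffdfdbffffdbabbdbcdd
  16 |  27 | dd
  17 |   6 | dfaffdfdbffffdbabbdbcdd
  18 |  11 | dfdbffffdbabbdbcdd
  19 |   0 | edcafadfaffdfdbffffdbabbdbcdd
  20 |   4 | fadfaffdfdbffffdbabbdbcdd
  21 |   7 | faffdfdbffffdbabbdbcdd
  22 |  18 | fdbabbdbcdd
  23 |  12 | fdbffffdbabbdbcdd
  24 |  10 | fdfdbffffdbabbdbcdd
  25 |  17 | ffdbabbdbcdd
  26 |   9 | ffdfdbffffdbabbdbcdd
  27 |  16 | fffdbabbdbcdd
  28 |  15 | ffffdbabbdbcdd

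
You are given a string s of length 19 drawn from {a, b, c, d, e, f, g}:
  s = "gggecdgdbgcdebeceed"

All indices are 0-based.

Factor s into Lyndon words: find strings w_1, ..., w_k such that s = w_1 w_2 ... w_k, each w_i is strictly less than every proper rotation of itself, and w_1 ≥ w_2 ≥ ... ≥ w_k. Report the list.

["g", "g", "g", "e", "cdgd", "bgcde", "beceed"]

emit factor 1: 'g' (i=0, period=1)
emit factor 2: 'g' (i=1, period=1)
emit factor 3: 'g' (i=2, period=1)
emit factor 4: 'e' (i=3, period=1)
emit factor 5: 'cdgd' (i=4, period=4)
emit factor 6: 'bgcde' (i=8, period=5)
emit factor 7: 'beceed' (i=13, period=6)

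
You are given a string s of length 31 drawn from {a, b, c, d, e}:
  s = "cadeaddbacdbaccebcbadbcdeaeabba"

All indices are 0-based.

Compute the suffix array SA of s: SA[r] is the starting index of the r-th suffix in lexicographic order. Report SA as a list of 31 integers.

sorted suffixes:
  #0 SA[0]=30  'a'
  #1 SA[1]=27  'abba'
  #2 SA[2]=12  'accebcbadbcdeaeabba'
  #3 SA[3]=8  'acdbaccebcbadbcdeaeabba'
  #4 SA[4]=19  'adbcdeaeabba'
  #5 SA[5]=4  'addbacdbaccebcbadbcdeaeabba'
  #6 SA[6]=1  'adeaddbacdbaccebcbadbcdeaeabba'
  #7 SA[7]=25  'aeabba'
  #8 SA[8]=29  'ba'
  #9 SA[9]=11  'baccebcbadbcdeaeabba'
  #10 SA[10]=7  'bacdbaccebcbadbcdeaeabba'
  #11 SA[11]=18  'badbcdeaeabba'
  #12 SA[12]=28  'bba'
  #13 SA[13]=16  'bcbadbcdeaeabba'
  #14 SA[14]=21  'bcdeaeabba'
  #15 SA[15]=0  'cadeaddbacdbaccebcbadbcdeaeabba'
  #16 SA[16]=17  'cbadbcdeaeabba'
  #17 SA[17]=13  'ccebcbadbcdeaeabba'
  #18 SA[18]=9  'cdbaccebcbadbcdeaeabba'
  #19 SA[19]=22  'cdeaeabba'
  #20 SA[20]=14  'cebcbadbcdeaeabba'
  #21 SA[21]=10  'dbaccebcbadbcdeaeabba'
  #22 SA[22]=6  'dbacdbaccebcbadbcdeaeabba'
  #23 SA[23]=20  'dbcdeaeabba'
  #24 SA[24]=5  'ddbacdbaccebcbadbcdeaeabba'
  #25 SA[25]=2  'deaddbacdbaccebcbadbcdeaeabba'
  #26 SA[26]=23  'deaeabba'
  #27 SA[27]=26  'eabba'
  #28 SA[28]=3  'eaddbacdbaccebcbadbcdeaeabba'
  #29 SA[29]=24  'eaeabba'
  #30 SA[30]=15  'ebcbadbcdeaeabba'

[30, 27, 12, 8, 19, 4, 1, 25, 29, 11, 7, 18, 28, 16, 21, 0, 17, 13, 9, 22, 14, 10, 6, 20, 5, 2, 23, 26, 3, 24, 15]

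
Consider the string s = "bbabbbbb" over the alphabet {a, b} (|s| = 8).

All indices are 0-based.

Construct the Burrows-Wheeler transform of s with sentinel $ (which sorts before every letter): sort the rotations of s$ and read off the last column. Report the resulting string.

rank  rotation   last
    0  $bbabbbbb  b
    1  abbbbb$bb  b
    2  b$bbabbbb  b
    3  babbbbb$b  b
    4  bb$bbabbb  b
    5  bbabbbbb$  $
    6  bbb$bbabb  b
    7  bbbb$bbab  b
    8  bbbbb$bba  a

bbbbb$bba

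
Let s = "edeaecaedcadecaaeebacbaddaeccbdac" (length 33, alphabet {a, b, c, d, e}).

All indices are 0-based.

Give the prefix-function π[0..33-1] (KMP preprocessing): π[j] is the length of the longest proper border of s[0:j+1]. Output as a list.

π[0] = 0
j=1 s[j]='d': π[1]=0 (border '')
j=2 s[j]='e': π[2]=1 (border 'e')
j=3 s[j]='a': k: 1→0; π[3]=0 (border '')
j=4 s[j]='e': π[4]=1 (border 'e')
j=5 s[j]='c': k: 1→0; π[5]=0 (border '')
j=6 s[j]='a': π[6]=0 (border '')
j=7 s[j]='e': π[7]=1 (border 'e')
j=8 s[j]='d': π[8]=2 (border 'ed')
j=9 s[j]='c': k: 2→0; π[9]=0 (border '')
j=10 s[j]='a': π[10]=0 (border '')
j=11 s[j]='d': π[11]=0 (border '')
j=12 s[j]='e': π[12]=1 (border 'e')
j=13 s[j]='c': k: 1→0; π[13]=0 (border '')
j=14 s[j]='a': π[14]=0 (border '')
j=15 s[j]='a': π[15]=0 (border '')
j=16 s[j]='e': π[16]=1 (border 'e')
j=17 s[j]='e': k: 1→0; π[17]=1 (border 'e')
j=18 s[j]='b': k: 1→0; π[18]=0 (border '')
j=19 s[j]='a': π[19]=0 (border '')
j=20 s[j]='c': π[20]=0 (border '')
j=21 s[j]='b': π[21]=0 (border '')
j=22 s[j]='a': π[22]=0 (border '')
j=23 s[j]='d': π[23]=0 (border '')
j=24 s[j]='d': π[24]=0 (border '')
j=25 s[j]='a': π[25]=0 (border '')
j=26 s[j]='e': π[26]=1 (border 'e')
j=27 s[j]='c': k: 1→0; π[27]=0 (border '')
j=28 s[j]='c': π[28]=0 (border '')
j=29 s[j]='b': π[29]=0 (border '')
j=30 s[j]='d': π[30]=0 (border '')
j=31 s[j]='a': π[31]=0 (border '')
j=32 s[j]='c': π[32]=0 (border '')

[0, 0, 1, 0, 1, 0, 0, 1, 2, 0, 0, 0, 1, 0, 0, 0, 1, 1, 0, 0, 0, 0, 0, 0, 0, 0, 1, 0, 0, 0, 0, 0, 0]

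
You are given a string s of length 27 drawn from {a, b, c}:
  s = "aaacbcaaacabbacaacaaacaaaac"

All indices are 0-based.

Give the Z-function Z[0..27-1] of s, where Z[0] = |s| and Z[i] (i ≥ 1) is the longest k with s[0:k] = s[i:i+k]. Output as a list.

[27, 2, 1, 0, 0, 0, 4, 2, 1, 0, 1, 0, 0, 1, 0, 2, 1, 0, 4, 2, 1, 0, 3, 4, 2, 1, 0]

Z[0]=27
i=1: outside box; Z[1]=2 scan→box=[1,3)
i=2: min(r-i=1, Z[1]=2)=1; Z[2]=1
i=3: outside box; Z[3]=0
i=4: outside box; Z[4]=0
i=5: outside box; Z[5]=0
i=6: outside box; Z[6]=4 scan→box=[6,10)
i=7: min(r-i=3, Z[1]=2)=2; Z[7]=2
i=8: min(r-i=2, Z[2]=1)=1; Z[8]=1
i=9: min(r-i=1, Z[3]=0)=0; Z[9]=0
i=10: outside box; Z[10]=1 scan→box=[10,11)
i=11: outside box; Z[11]=0
i=12: outside box; Z[12]=0
i=13: outside box; Z[13]=1 scan→box=[13,14)
i=14: outside box; Z[14]=0
i=15: outside box; Z[15]=2 scan→box=[15,17)
i=16: min(r-i=1, Z[1]=2)=1; Z[16]=1
i=17: outside box; Z[17]=0
i=18: outside box; Z[18]=4 scan→box=[18,22)
i=19: min(r-i=3, Z[1]=2)=2; Z[19]=2
i=20: min(r-i=2, Z[2]=1)=1; Z[20]=1
i=21: min(r-i=1, Z[3]=0)=0; Z[21]=0
i=22: outside box; Z[22]=3 scan→box=[22,25)
i=23: min(r-i=2, Z[1]=2)=2; Z[23]=4 scan→box=[23,27)
i=24: min(r-i=3, Z[1]=2)=2; Z[24]=2
i=25: min(r-i=2, Z[2]=1)=1; Z[25]=1
i=26: min(r-i=1, Z[3]=0)=0; Z[26]=0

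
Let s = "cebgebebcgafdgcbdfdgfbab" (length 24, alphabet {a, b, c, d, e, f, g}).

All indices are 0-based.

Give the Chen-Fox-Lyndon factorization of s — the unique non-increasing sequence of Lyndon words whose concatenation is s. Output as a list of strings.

["ce", "bge", "be", "bcg", "afdgcbdfdgfb", "ab"]

emit factor 1: 'ce' (i=0, period=2)
emit factor 2: 'bge' (i=2, period=3)
emit factor 3: 'be' (i=5, period=2)
emit factor 4: 'bcg' (i=7, period=3)
emit factor 5: 'afdgcbdfdgfb' (i=10, period=12)
emit factor 6: 'ab' (i=22, period=2)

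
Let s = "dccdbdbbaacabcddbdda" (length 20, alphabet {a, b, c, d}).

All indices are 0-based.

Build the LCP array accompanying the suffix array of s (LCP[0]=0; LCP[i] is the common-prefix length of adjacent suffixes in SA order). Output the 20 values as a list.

sorted suffixes:
  #0 SA[0]=19  'a'
  #1 SA[1]=8  'aacabcddbdda'
  #2 SA[2]=11  'abcddbdda'
  #3 SA[3]=9  'acabcddbdda'
  #4 SA[4]=7  'baacabcddbdda'
  #5 SA[5]=6  'bbaacabcddbdda'
  #6 SA[6]=12  'bcddbdda'
  #7 SA[7]=4  'bdbbaacabcddbdda'
  #8 SA[8]=16  'bdda'
  #9 SA[9]=10  'cabcddbdda'
  #10 SA[10]=1  'ccdbdbbaacabcddbdda'
  #11 SA[11]=2  'cdbdbbaacabcddbdda'
  #12 SA[12]=13  'cddbdda'
  #13 SA[13]=18  'da'
  #14 SA[14]=5  'dbbaacabcddbdda'
  #15 SA[15]=3  'dbdbbaacabcddbdda'
  #16 SA[16]=15  'dbdda'
  #17 SA[17]=0  'dccdbdbbaacabcddbdda'
  #18 SA[18]=17  'dda'
  #19 SA[19]=14  'ddbdda'

SA = [19, 8, 11, 9, 7, 6, 12, 4, 16, 10, 1, 2, 13, 18, 5, 3, 15, 0, 17, 14]
[i] adj suffixes → lcp
  [1] 19/8 → 1 ('a')
  [2] 8/11 → 1 ('a')
  [3] 11/9 → 1 ('a')
  [4] 9/7 → 0 ('')
  [5] 7/6 → 1 ('b')
  [6] 6/12 → 1 ('b')
  [7] 12/4 → 1 ('b')
  [8] 4/16 → 2 ('bd')
  [9] 16/10 → 0 ('')
  [10] 10/1 → 1 ('c')
  [11] 1/2 → 1 ('c')
  [12] 2/13 → 2 ('cd')
  [13] 13/18 → 0 ('')
  [14] 18/5 → 1 ('d')
  [15] 5/3 → 2 ('db')
  [16] 3/15 → 3 ('dbd')
  [17] 15/0 → 1 ('d')
  [18] 0/17 → 1 ('d')
  [19] 17/14 → 2 ('dd')

[0, 1, 1, 1, 0, 1, 1, 1, 2, 0, 1, 1, 2, 0, 1, 2, 3, 1, 1, 2]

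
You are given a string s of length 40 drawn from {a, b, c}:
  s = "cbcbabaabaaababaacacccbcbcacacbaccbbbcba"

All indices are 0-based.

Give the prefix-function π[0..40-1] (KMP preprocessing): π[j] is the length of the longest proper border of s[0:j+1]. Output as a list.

π[0] = 0
j=1 s[j]='b': π[1]=0 (border '')
j=2 s[j]='c': π[2]=1 (border 'c')
j=3 s[j]='b': π[3]=2 (border 'cb')
j=4 s[j]='a': k: 2→0; π[4]=0 (border '')
j=5 s[j]='b': π[5]=0 (border '')
j=6 s[j]='a': π[6]=0 (border '')
j=7 s[j]='a': π[7]=0 (border '')
j=8 s[j]='b': π[8]=0 (border '')
j=9 s[j]='a': π[9]=0 (border '')
j=10 s[j]='a': π[10]=0 (border '')
j=11 s[j]='a': π[11]=0 (border '')
j=12 s[j]='b': π[12]=0 (border '')
j=13 s[j]='a': π[13]=0 (border '')
j=14 s[j]='b': π[14]=0 (border '')
j=15 s[j]='a': π[15]=0 (border '')
j=16 s[j]='a': π[16]=0 (border '')
j=17 s[j]='c': π[17]=1 (border 'c')
j=18 s[j]='a': k: 1→0; π[18]=0 (border '')
j=19 s[j]='c': π[19]=1 (border 'c')
j=20 s[j]='c': k: 1→0; π[20]=1 (border 'c')
j=21 s[j]='c': k: 1→0; π[21]=1 (border 'c')
j=22 s[j]='b': π[22]=2 (border 'cb')
j=23 s[j]='c': π[23]=3 (border 'cbc')
j=24 s[j]='b': π[24]=4 (border 'cbcb')
j=25 s[j]='c': k: 4→2; π[25]=3 (border 'cbc')
j=26 s[j]='a': k: 3→1→0; π[26]=0 (border '')
j=27 s[j]='c': π[27]=1 (border 'c')
j=28 s[j]='a': k: 1→0; π[28]=0 (border '')
j=29 s[j]='c': π[29]=1 (border 'c')
j=30 s[j]='b': π[30]=2 (border 'cb')
j=31 s[j]='a': k: 2→0; π[31]=0 (border '')
j=32 s[j]='c': π[32]=1 (border 'c')
j=33 s[j]='c': k: 1→0; π[33]=1 (border 'c')
j=34 s[j]='b': π[34]=2 (border 'cb')
j=35 s[j]='b': k: 2→0; π[35]=0 (border '')
j=36 s[j]='b': π[36]=0 (border '')
j=37 s[j]='c': π[37]=1 (border 'c')
j=38 s[j]='b': π[38]=2 (border 'cb')
j=39 s[j]='a': k: 2→0; π[39]=0 (border '')

[0, 0, 1, 2, 0, 0, 0, 0, 0, 0, 0, 0, 0, 0, 0, 0, 0, 1, 0, 1, 1, 1, 2, 3, 4, 3, 0, 1, 0, 1, 2, 0, 1, 1, 2, 0, 0, 1, 2, 0]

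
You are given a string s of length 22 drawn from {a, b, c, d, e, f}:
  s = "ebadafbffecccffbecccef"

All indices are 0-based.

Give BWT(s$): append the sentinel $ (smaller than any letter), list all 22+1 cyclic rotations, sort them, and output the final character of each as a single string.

rank  rotation                 last
    0  $ebadafbffecccffbecccef  f
    1  adafbffecccffbecccef$eb  b
    2  afbffecccffbecccef$ebad  d
    3  badafbffecccffbecccef$e  e
    4  becccef$ebadafbffecccff  f
    5  bffecccffbecccef$ebadaf  f
    6  cccef$ebadafbffecccffbe  e
    7  cccffbecccef$ebadafbffe  e
    8  ccef$ebadafbffecccffbec  c
    9  ccffbecccef$ebadafbffec  c
   10  cef$ebadafbffecccffbecc  c
   11  cffbecccef$ebadafbffecc  c
   12  dafbffecccffbecccef$eba  a
   13  ebadafbffecccffbecccef$  $
   14  ecccef$ebadafbffecccffb  b
   15  ecccffbecccef$ebadafbff  f
   16  ef$ebadafbffecccffbeccc  c
   17  f$ebadafbffecccffbeccce  e
   18  fbecccef$ebadafbffecccf  f
   19  fbffecccffbecccef$ebada  a
   20  fecccffbecccef$ebadafbf  f
   21  ffbecccef$ebadafbffeccc  c
   22  ffecccffbecccef$ebadafb  b

fbdeffeecccca$bfcefafcb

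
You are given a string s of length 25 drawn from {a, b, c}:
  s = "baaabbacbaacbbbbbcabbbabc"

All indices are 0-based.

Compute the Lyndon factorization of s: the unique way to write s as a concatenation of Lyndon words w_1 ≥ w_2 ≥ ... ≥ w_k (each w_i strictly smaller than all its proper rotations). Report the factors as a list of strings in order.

["b", "aaabbacbaacbbbbbcabbbabc"]

emit factor 1: 'b' (i=0, period=1)
emit factor 2: 'aaabbacbaacbbbbbcabbbabc' (i=1, period=24)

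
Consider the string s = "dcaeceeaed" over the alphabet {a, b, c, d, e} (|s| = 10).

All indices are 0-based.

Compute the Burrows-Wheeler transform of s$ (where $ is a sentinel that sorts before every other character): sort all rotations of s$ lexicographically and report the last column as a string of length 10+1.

dcedee$eaac

rank  rotation     last
    0  $dcaeceeaed  d
    1  aeceeaed$dc  c
    2  aed$dcaecee  e
    3  caeceeaed$d  d
    4  ceeaed$dcae  e
    5  d$dcaeceeae  e
    6  dcaeceeaed$  $
    7  eaed$dcaece  e
    8  eceeaed$dca  a
    9  ed$dcaeceea  a
   10  eeaed$dcaec  c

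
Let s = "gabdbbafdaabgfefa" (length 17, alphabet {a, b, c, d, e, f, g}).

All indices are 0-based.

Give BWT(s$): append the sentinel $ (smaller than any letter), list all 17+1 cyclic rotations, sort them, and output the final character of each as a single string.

afdgabbdaafbfeag$b

rank  rotation            last
    0  $gabdbbafdaabgfefa  a
    1  a$gabdbbafdaabgfef  f
    2  aabgfefa$gabdbbafd  d
    3  abdbbafdaabgfefa$g  g
    4  abgfefa$gabdbbafda  a
    5  afdaabgfefa$gabdbb  b
    6  bafdaabgfefa$gabdb  b
    7  bbafdaabgfefa$gabd  d
    8  bdbbafdaabgfefa$ga  a
    9  bgfefa$gabdbbafdaa  a
   10  daabgfefa$gabdbbaf  f
   11  dbbafdaabgfefa$gab  b
   12  efa$gabdbbafdaabgf  f
   13  fa$gabdbbafdaabgfe  e
   14  fdaabgfefa$gabdbba  a
   15  fefa$gabdbbafdaabg  g
   16  gabdbbafdaabgfefa$  $
   17  gfefa$gabdbbafdaab  b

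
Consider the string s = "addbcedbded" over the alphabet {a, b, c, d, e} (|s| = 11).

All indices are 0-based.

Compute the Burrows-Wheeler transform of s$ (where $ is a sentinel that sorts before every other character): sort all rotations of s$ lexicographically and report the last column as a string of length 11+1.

d$ddbedeabdc

rank  rotation      last
    0  $addbcedbded  d
    1  addbcedbded$  $
    2  bcedbded$add  d
    3  bded$addbced  d
    4  cedbded$addb  b
    5  d$addbcedbde  e
    6  dbcedbded$ad  d
    7  dbded$addbce  e
    8  ddbcedbded$a  a
    9  ded$addbcedb  b
   10  ed$addbcedbd  d
   11  edbded$addbc  c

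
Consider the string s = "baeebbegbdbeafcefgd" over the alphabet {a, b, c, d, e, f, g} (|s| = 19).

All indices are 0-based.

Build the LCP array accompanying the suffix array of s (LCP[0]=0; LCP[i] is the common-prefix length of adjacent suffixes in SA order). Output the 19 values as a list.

sorted suffixes:
  #0 SA[0]=1  'aeebbegbdbeafcefgd'
  #1 SA[1]=12  'afcefgd'
  #2 SA[2]=0  'baeebbegbdbeafcefgd'
  #3 SA[3]=4  'bbegbdbeafcefgd'
  #4 SA[4]=8  'bdbeafcefgd'
  #5 SA[5]=10  'beafcefgd'
  #6 SA[6]=5  'begbdbeafcefgd'
  #7 SA[7]=14  'cefgd'
  #8 SA[8]=18  'd'
  #9 SA[9]=9  'dbeafcefgd'
  #10 SA[10]=11  'eafcefgd'
  #11 SA[11]=3  'ebbegbdbeafcefgd'
  #12 SA[12]=2  'eebbegbdbeafcefgd'
  #13 SA[13]=15  'efgd'
  #14 SA[14]=6  'egbdbeafcefgd'
  #15 SA[15]=13  'fcefgd'
  #16 SA[16]=16  'fgd'
  #17 SA[17]=7  'gbdbeafcefgd'
  #18 SA[18]=17  'gd'

SA = [1, 12, 0, 4, 8, 10, 5, 14, 18, 9, 11, 3, 2, 15, 6, 13, 16, 7, 17]
[i] adj suffixes → lcp
  [1] 1/12 → 1 ('a')
  [2] 12/0 → 0 ('')
  [3] 0/4 → 1 ('b')
  [4] 4/8 → 1 ('b')
  [5] 8/10 → 1 ('b')
  [6] 10/5 → 2 ('be')
  [7] 5/14 → 0 ('')
  [8] 14/18 → 0 ('')
  [9] 18/9 → 1 ('d')
  [10] 9/11 → 0 ('')
  [11] 11/3 → 1 ('e')
  [12] 3/2 → 1 ('e')
  [13] 2/15 → 1 ('e')
  [14] 15/6 → 1 ('e')
  [15] 6/13 → 0 ('')
  [16] 13/16 → 1 ('f')
  [17] 16/7 → 0 ('')
  [18] 7/17 → 1 ('g')

[0, 1, 0, 1, 1, 1, 2, 0, 0, 1, 0, 1, 1, 1, 1, 0, 1, 0, 1]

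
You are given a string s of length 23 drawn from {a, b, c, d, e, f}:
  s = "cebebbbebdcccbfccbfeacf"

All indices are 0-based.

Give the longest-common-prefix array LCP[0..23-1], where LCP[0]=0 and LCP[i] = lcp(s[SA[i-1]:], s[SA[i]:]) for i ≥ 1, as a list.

sorted suffixes:
  #0 SA[0]=20  'acf'
  #1 SA[1]=4  'bbbebdcccbfccbfeacf'
  #2 SA[2]=5  'bbebdcccbfccbfeacf'
  #3 SA[3]=8  'bdcccbfccbfeacf'
  #4 SA[4]=2  'bebbbebdcccbfccbfeacf'
  #5 SA[5]=6  'bebdcccbfccbfeacf'
  #6 SA[6]=13  'bfccbfeacf'
  #7 SA[7]=17  'bfeacf'
  #8 SA[8]=12  'cbfccbfeacf'
  #9 SA[9]=16  'cbfeacf'
  #10 SA[10]=11  'ccbfccbfeacf'
  #11 SA[11]=15  'ccbfeacf'
  #12 SA[12]=10  'cccbfccbfeacf'
  #13 SA[13]=0  'cebebbbebdcccbfccbfeacf'
  #14 SA[14]=21  'cf'
  #15 SA[15]=9  'dcccbfccbfeacf'
  #16 SA[16]=19  'eacf'
  #17 SA[17]=3  'ebbbebdcccbfccbfeacf'
  #18 SA[18]=7  'ebdcccbfccbfeacf'
  #19 SA[19]=1  'ebebbbebdcccbfccbfeacf'
  #20 SA[20]=22  'f'
  #21 SA[21]=14  'fccbfeacf'
  #22 SA[22]=18  'feacf'

SA = [20, 4, 5, 8, 2, 6, 13, 17, 12, 16, 11, 15, 10, 0, 21, 9, 19, 3, 7, 1, 22, 14, 18]
i: (SA[i-1],SA[i]) lcp shared
  1: (20,4) 0 ''
  2: (4,5) 2 'bb'
  3: (5,8) 1 'b'
  4: (8,2) 1 'b'
  5: (2,6) 3 'beb'
  6: (6,13) 1 'b'
  7: (13,17) 2 'bf'
  8: (17,12) 0 ''
  9: (12,16) 3 'cbf'
  10: (16,11) 1 'c'
  11: (11,15) 4 'ccbf'
  12: (15,10) 2 'cc'
  13: (10,0) 1 'c'
  14: (0,21) 1 'c'
  15: (21,9) 0 ''
  16: (9,19) 0 ''
  17: (19,3) 1 'e'
  18: (3,7) 2 'eb'
  19: (7,1) 2 'eb'
  20: (1,22) 0 ''
  21: (22,14) 1 'f'
  22: (14,18) 1 'f'

[0, 0, 2, 1, 1, 3, 1, 2, 0, 3, 1, 4, 2, 1, 1, 0, 0, 1, 2, 2, 0, 1, 1]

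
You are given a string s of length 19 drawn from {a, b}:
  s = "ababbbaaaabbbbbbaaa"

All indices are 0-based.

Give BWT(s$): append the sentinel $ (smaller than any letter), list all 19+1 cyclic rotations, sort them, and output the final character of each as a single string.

aaabbaa$babbabbbabba

rank  rotation              last
    0  $ababbbaaaabbbbbbaaa  a
    1  a$ababbbaaaabbbbbbaa  a
    2  aa$ababbbaaaabbbbbba  a
    3  aaa$ababbbaaaabbbbbb  b
    4  aaaabbbbbbaaa$ababbb  b
    5  aaabbbbbbaaa$ababbba  a
    6  aabbbbbbaaa$ababbbaa  a
    7  ababbbaaaabbbbbbaaa$  $
    8  abbbaaaabbbbbbaaa$ab  b
    9  abbbbbbaaa$ababbbaaa  a
   10  baaa$ababbbaaaabbbbb  b
   11  baaaabbbbbbaaa$ababb  b
   12  babbbaaaabbbbbbaaa$a  a
   13  bbaaa$ababbbaaaabbbb  b
   14  bbaaaabbbbbbaaa$abab  b
   15  bbbaaa$ababbbaaaabbb  b
   16  bbbaaaabbbbbbaaa$aba  a
   17  bbbbaaa$ababbbaaaabb  b
   18  bbbbbaaa$ababbbaaaab  b
   19  bbbbbbaaa$ababbbaaaa  a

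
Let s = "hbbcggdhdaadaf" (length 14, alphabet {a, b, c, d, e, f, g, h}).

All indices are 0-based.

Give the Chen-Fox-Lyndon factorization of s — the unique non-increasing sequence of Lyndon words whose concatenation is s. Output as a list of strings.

emit factor 1: 'h' (i=0, period=1)
emit factor 2: 'bbcggdhd' (i=1, period=8)
emit factor 3: 'aadaf' (i=9, period=5)

["h", "bbcggdhd", "aadaf"]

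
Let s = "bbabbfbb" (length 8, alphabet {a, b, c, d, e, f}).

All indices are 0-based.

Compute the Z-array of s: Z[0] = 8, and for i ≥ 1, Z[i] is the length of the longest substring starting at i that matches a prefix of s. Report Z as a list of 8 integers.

[8, 1, 0, 2, 1, 0, 2, 1]

Z[0]=8
i=1: outside box; Z[1]=1 extend→box=[1,2)
i=2: outside box; Z[2]=0
i=3: outside box; Z[3]=2 extend→box=[3,5)
i=4: min(r-i=1, Z[1]=1)=1; Z[4]=1
i=5: outside box; Z[5]=0
i=6: outside box; Z[6]=2 extend→box=[6,8)
i=7: min(r-i=1, Z[1]=1)=1; Z[7]=1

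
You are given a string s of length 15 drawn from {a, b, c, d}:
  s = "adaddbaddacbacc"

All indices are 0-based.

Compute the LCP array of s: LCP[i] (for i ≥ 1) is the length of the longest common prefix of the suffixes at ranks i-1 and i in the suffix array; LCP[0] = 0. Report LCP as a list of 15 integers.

[0, 2, 1, 2, 3, 0, 2, 0, 1, 1, 0, 2, 1, 1, 2]

rank | idx | suffix
   0 |   9 | acbacc
   1 |  12 | acc
   2 |   0 | adaddbaddacbacc
   3 |   6 | addacbacc
   4 |   2 | addbaddacbacc
   5 |  11 | bacc
   6 |   5 | baddacbacc
   7 |  14 | c
   8 |  10 | cbacc
   9 |  13 | cc
  10 |   8 | dacbacc
  11 |   1 | daddbaddacbacc
  12 |   4 | dbaddacbacc
  13 |   7 | ddacbacc
  14 |   3 | ddbaddacbacc

SA = [9, 12, 0, 6, 2, 11, 5, 14, 10, 13, 8, 1, 4, 7, 3]
[i] adj suffixes → lcp
  [1] 9/12 → 2 ('ac')
  [2] 12/0 → 1 ('a')
  [3] 0/6 → 2 ('ad')
  [4] 6/2 → 3 ('add')
  [5] 2/11 → 0 ('')
  [6] 11/5 → 2 ('ba')
  [7] 5/14 → 0 ('')
  [8] 14/10 → 1 ('c')
  [9] 10/13 → 1 ('c')
  [10] 13/8 → 0 ('')
  [11] 8/1 → 2 ('da')
  [12] 1/4 → 1 ('d')
  [13] 4/7 → 1 ('d')
  [14] 7/3 → 2 ('dd')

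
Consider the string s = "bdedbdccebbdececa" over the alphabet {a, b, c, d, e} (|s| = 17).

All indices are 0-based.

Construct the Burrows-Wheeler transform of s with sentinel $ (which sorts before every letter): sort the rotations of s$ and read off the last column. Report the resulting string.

rank  rotation            last
    0  $bdedbdccebbdececa  a
    1  a$bdedbdccebbdecec  c
    2  bbdececa$bdedbdcce  e
    3  bdccebbdececa$bded  d
    4  bdececa$bdedbdcceb  b
    5  bdedbdccebbdececa$  $
    6  ca$bdedbdccebbdece  e
    7  ccebbdececa$bdedbd  d
    8  cebbdececa$bdedbdc  c
    9  ceca$bdedbdccebbde  e
   10  dbdccebbdececa$bde  e
   11  dccebbdececa$bdedb  b
   12  dececa$bdedbdccebb  b
   13  dedbdccebbdececa$b  b
   14  ebbdececa$bdedbdcc  c
   15  eca$bdedbdccebbdec  c
   16  ececa$bdedbdccebbd  d
   17  edbdccebbdececa$bd  d

acedb$edceebbbccdd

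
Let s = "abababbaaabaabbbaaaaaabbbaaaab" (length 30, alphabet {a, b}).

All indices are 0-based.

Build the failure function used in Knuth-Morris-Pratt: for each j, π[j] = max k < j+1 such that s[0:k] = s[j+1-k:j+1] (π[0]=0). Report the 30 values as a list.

[0, 0, 1, 2, 3, 4, 0, 1, 1, 1, 2, 3, 1, 2, 0, 0, 1, 1, 1, 1, 1, 1, 2, 0, 0, 1, 1, 1, 1, 2]

π[0] = 0
j=1 s[j]='b': π[1]=0 (border '')
j=2 s[j]='a': π[2]=1 (border 'a')
j=3 s[j]='b': π[3]=2 (border 'ab')
j=4 s[j]='a': π[4]=3 (border 'aba')
j=5 s[j]='b': π[5]=4 (border 'abab')
j=6 s[j]='b': k: 4→2→0; π[6]=0 (border '')
j=7 s[j]='a': π[7]=1 (border 'a')
j=8 s[j]='a': k: 1→0; π[8]=1 (border 'a')
j=9 s[j]='a': k: 1→0; π[9]=1 (border 'a')
j=10 s[j]='b': π[10]=2 (border 'ab')
j=11 s[j]='a': π[11]=3 (border 'aba')
j=12 s[j]='a': k: 3→1→0; π[12]=1 (border 'a')
j=13 s[j]='b': π[13]=2 (border 'ab')
j=14 s[j]='b': k: 2→0; π[14]=0 (border '')
j=15 s[j]='b': π[15]=0 (border '')
j=16 s[j]='a': π[16]=1 (border 'a')
j=17 s[j]='a': k: 1→0; π[17]=1 (border 'a')
j=18 s[j]='a': k: 1→0; π[18]=1 (border 'a')
j=19 s[j]='a': k: 1→0; π[19]=1 (border 'a')
j=20 s[j]='a': k: 1→0; π[20]=1 (border 'a')
j=21 s[j]='a': k: 1→0; π[21]=1 (border 'a')
j=22 s[j]='b': π[22]=2 (border 'ab')
j=23 s[j]='b': k: 2→0; π[23]=0 (border '')
j=24 s[j]='b': π[24]=0 (border '')
j=25 s[j]='a': π[25]=1 (border 'a')
j=26 s[j]='a': k: 1→0; π[26]=1 (border 'a')
j=27 s[j]='a': k: 1→0; π[27]=1 (border 'a')
j=28 s[j]='a': k: 1→0; π[28]=1 (border 'a')
j=29 s[j]='b': π[29]=2 (border 'ab')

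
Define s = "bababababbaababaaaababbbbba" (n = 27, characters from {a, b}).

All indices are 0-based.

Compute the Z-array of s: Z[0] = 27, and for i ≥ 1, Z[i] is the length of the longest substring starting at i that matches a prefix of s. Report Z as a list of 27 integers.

Z[0]=27
i=1: fresh scan; Z[1]=0
i=2: fresh scan; Z[2]=7 grow→box=[2,9)
i=3: min(r-i=6, Z[1]=0)=0; Z[3]=0
i=4: min(r-i=5, Z[2]=7)=5; Z[4]=5
i=5: min(r-i=4, Z[3]=0)=0; Z[5]=0
i=6: min(r-i=3, Z[4]=5)=3; Z[6]=3
i=7: min(r-i=2, Z[5]=0)=0; Z[7]=0
i=8: min(r-i=1, Z[6]=3)=1; Z[8]=1
i=9: fresh scan; Z[9]=2 grow→box=[9,11)
i=10: min(r-i=1, Z[1]=0)=0; Z[10]=0
i=11: fresh scan; Z[11]=0
i=12: fresh scan; Z[12]=4 grow→box=[12,16)
i=13: min(r-i=3, Z[1]=0)=0; Z[13]=0
i=14: min(r-i=2, Z[2]=7)=2; Z[14]=2
i=15: min(r-i=1, Z[3]=0)=0; Z[15]=0
i=16: fresh scan; Z[16]=0
i=17: fresh scan; Z[17]=0
i=18: fresh scan; Z[18]=0
i=19: fresh scan; Z[19]=3 grow→box=[19,22)
i=20: min(r-i=2, Z[1]=0)=0; Z[20]=0
i=21: min(r-i=1, Z[2]=7)=1; Z[21]=1
i=22: fresh scan; Z[22]=1 grow→box=[22,23)
i=23: fresh scan; Z[23]=1 grow→box=[23,24)
i=24: fresh scan; Z[24]=1 grow→box=[24,25)
i=25: fresh scan; Z[25]=2 grow→box=[25,27)
i=26: min(r-i=1, Z[1]=0)=0; Z[26]=0

[27, 0, 7, 0, 5, 0, 3, 0, 1, 2, 0, 0, 4, 0, 2, 0, 0, 0, 0, 3, 0, 1, 1, 1, 1, 2, 0]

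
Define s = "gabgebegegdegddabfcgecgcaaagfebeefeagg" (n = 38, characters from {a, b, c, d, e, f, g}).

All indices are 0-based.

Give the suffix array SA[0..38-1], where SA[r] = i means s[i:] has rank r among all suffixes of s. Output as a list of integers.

sorted suffixes:
  #0 SA[0]=24  'aaagfebeefeagg'
  #1 SA[1]=25  'aagfebeefeagg'
  #2 SA[2]=15  'abfcgecgcaaagfebeefeagg'
  #3 SA[3]=1  'abgebegegdegddabfcgecgcaaagfebeefeagg'
  #4 SA[4]=26  'agfebeefeagg'
  #5 SA[5]=35  'agg'
  #6 SA[6]=30  'beefeagg'
  #7 SA[7]=5  'begegdegddabfcgecgcaaagfebeefeagg'
  #8 SA[8]=16  'bfcgecgcaaagfebeefeagg'
  #9 SA[9]=2  'bgebegegdegddabfcgecgcaaagfebeefeagg'
  #10 SA[10]=23  'caaagfebeefeagg'
  #11 SA[11]=21  'cgcaaagfebeefeagg'
  #12 SA[12]=18  'cgecgcaaagfebeefeagg'
  #13 SA[13]=14  'dabfcgecgcaaagfebeefeagg'
  #14 SA[14]=13  'ddabfcgecgcaaagfebeefeagg'
  #15 SA[15]=10  'degddabfcgecgcaaagfebeefeagg'
  #16 SA[16]=34  'eagg'
  #17 SA[17]=29  'ebeefeagg'
  #18 SA[18]=4  'ebegegdegddabfcgecgcaaagfebeefeagg'
  #19 SA[19]=20  'ecgcaaagfebeefeagg'
  #20 SA[20]=31  'eefeagg'
  #21 SA[21]=32  'efeagg'
  #22 SA[22]=11  'egddabfcgecgcaaagfebeefeagg'
  #23 SA[23]=8  'egdegddabfcgecgcaaagfebeefeagg'
  #24 SA[24]=6  'egegdegddabfcgecgcaaagfebeefeagg'
  #25 SA[25]=17  'fcgecgcaaagfebeefeagg'
  #26 SA[26]=33  'feagg'
  #27 SA[27]=28  'febeefeagg'
  #28 SA[28]=37  'g'
  #29 SA[29]=0  'gabgebegegdegddabfcgecgcaaagfebeefeagg'
  #30 SA[30]=22  'gcaaagfebeefeagg'
  #31 SA[31]=12  'gddabfcgecgcaaagfebeefeagg'
  #32 SA[32]=9  'gdegddabfcgecgcaaagfebeefeagg'
  #33 SA[33]=3  'gebegegdegddabfcgecgcaaagfebeefeagg'
  #34 SA[34]=19  'gecgcaaagfebeefeagg'
  #35 SA[35]=7  'gegdegddabfcgecgcaaagfebeefeagg'
  #36 SA[36]=27  'gfebeefeagg'
  #37 SA[37]=36  'gg'

[24, 25, 15, 1, 26, 35, 30, 5, 16, 2, 23, 21, 18, 14, 13, 10, 34, 29, 4, 20, 31, 32, 11, 8, 6, 17, 33, 28, 37, 0, 22, 12, 9, 3, 19, 7, 27, 36]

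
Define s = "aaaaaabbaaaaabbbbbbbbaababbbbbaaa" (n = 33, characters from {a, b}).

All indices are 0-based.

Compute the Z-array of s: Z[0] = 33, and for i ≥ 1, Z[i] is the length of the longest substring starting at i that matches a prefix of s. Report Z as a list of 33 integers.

Z[0]=33
i=1: i≥r, start 0; Z[1]=5 scan→box=[1,6)
i=2: min(r-i=4, Z[1]=5)=4; Z[2]=4
i=3: min(r-i=3, Z[2]=4)=3; Z[3]=3
i=4: min(r-i=2, Z[3]=3)=2; Z[4]=2
i=5: min(r-i=1, Z[4]=2)=1; Z[5]=1
i=6: i≥r, start 0; Z[6]=0
i=7: i≥r, start 0; Z[7]=0
i=8: i≥r, start 0; Z[8]=5 scan→box=[8,13)
i=9: min(r-i=4, Z[1]=5)=4; Z[9]=4
i=10: min(r-i=3, Z[2]=4)=3; Z[10]=3
i=11: min(r-i=2, Z[3]=3)=2; Z[11]=2
i=12: min(r-i=1, Z[4]=2)=1; Z[12]=1
i=13: i≥r, start 0; Z[13]=0
i=14: i≥r, start 0; Z[14]=0
i=15: i≥r, start 0; Z[15]=0
i=16: i≥r, start 0; Z[16]=0
i=17: i≥r, start 0; Z[17]=0
i=18: i≥r, start 0; Z[18]=0
i=19: i≥r, start 0; Z[19]=0
i=20: i≥r, start 0; Z[20]=0
i=21: i≥r, start 0; Z[21]=2 scan→box=[21,23)
i=22: min(r-i=1, Z[1]=5)=1; Z[22]=1
i=23: i≥r, start 0; Z[23]=0
i=24: i≥r, start 0; Z[24]=1 scan→box=[24,25)
i=25: i≥r, start 0; Z[25]=0
i=26: i≥r, start 0; Z[26]=0
i=27: i≥r, start 0; Z[27]=0
i=28: i≥r, start 0; Z[28]=0
i=29: i≥r, start 0; Z[29]=0
i=30: i≥r, start 0; Z[30]=3 scan→box=[30,33)
i=31: min(r-i=2, Z[1]=5)=2; Z[31]=2
i=32: min(r-i=1, Z[2]=4)=1; Z[32]=1

[33, 5, 4, 3, 2, 1, 0, 0, 5, 4, 3, 2, 1, 0, 0, 0, 0, 0, 0, 0, 0, 2, 1, 0, 1, 0, 0, 0, 0, 0, 3, 2, 1]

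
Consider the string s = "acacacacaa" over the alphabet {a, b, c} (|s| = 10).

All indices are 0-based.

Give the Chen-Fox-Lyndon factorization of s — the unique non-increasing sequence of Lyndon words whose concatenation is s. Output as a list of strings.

emit factor 1: 'ac' (i=0, period=2)
emit factor 2: 'ac' (i=2, period=2)
emit factor 3: 'ac' (i=4, period=2)
emit factor 4: 'ac' (i=6, period=2)
emit factor 5: 'a' (i=8, period=1)
emit factor 6: 'a' (i=9, period=1)

["ac", "ac", "ac", "ac", "a", "a"]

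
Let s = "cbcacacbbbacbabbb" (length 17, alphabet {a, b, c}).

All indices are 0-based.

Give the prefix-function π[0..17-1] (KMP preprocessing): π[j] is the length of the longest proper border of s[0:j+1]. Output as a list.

[0, 0, 1, 0, 1, 0, 1, 2, 0, 0, 0, 1, 2, 0, 0, 0, 0]

π[0] = 0
j=1 s[j]='b': π[1]=0 (border '')
j=2 s[j]='c': π[2]=1 (border 'c')
j=3 s[j]='a': k: 1→0; π[3]=0 (border '')
j=4 s[j]='c': π[4]=1 (border 'c')
j=5 s[j]='a': k: 1→0; π[5]=0 (border '')
j=6 s[j]='c': π[6]=1 (border 'c')
j=7 s[j]='b': π[7]=2 (border 'cb')
j=8 s[j]='b': k: 2→0; π[8]=0 (border '')
j=9 s[j]='b': π[9]=0 (border '')
j=10 s[j]='a': π[10]=0 (border '')
j=11 s[j]='c': π[11]=1 (border 'c')
j=12 s[j]='b': π[12]=2 (border 'cb')
j=13 s[j]='a': k: 2→0; π[13]=0 (border '')
j=14 s[j]='b': π[14]=0 (border '')
j=15 s[j]='b': π[15]=0 (border '')
j=16 s[j]='b': π[16]=0 (border '')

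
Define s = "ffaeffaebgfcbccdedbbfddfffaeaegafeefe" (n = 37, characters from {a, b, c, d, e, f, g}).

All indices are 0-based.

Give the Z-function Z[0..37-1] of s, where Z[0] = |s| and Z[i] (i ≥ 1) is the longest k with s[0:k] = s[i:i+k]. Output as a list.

[37, 1, 0, 0, 4, 1, 0, 0, 0, 0, 1, 0, 0, 0, 0, 0, 0, 0, 0, 0, 1, 0, 0, 2, 4, 1, 0, 0, 0, 0, 0, 0, 1, 0, 0, 1, 0]

Z[0]=37
i=1: fresh scan; Z[1]=1 grow→box=[1,2)
i=2: fresh scan; Z[2]=0
i=3: fresh scan; Z[3]=0
i=4: fresh scan; Z[4]=4 grow→box=[4,8)
i=5: min(r-i=3, Z[1]=1)=1; Z[5]=1
i=6: min(r-i=2, Z[2]=0)=0; Z[6]=0
i=7: min(r-i=1, Z[3]=0)=0; Z[7]=0
i=8: fresh scan; Z[8]=0
i=9: fresh scan; Z[9]=0
i=10: fresh scan; Z[10]=1 grow→box=[10,11)
i=11: fresh scan; Z[11]=0
i=12: fresh scan; Z[12]=0
i=13: fresh scan; Z[13]=0
i=14: fresh scan; Z[14]=0
i=15: fresh scan; Z[15]=0
i=16: fresh scan; Z[16]=0
i=17: fresh scan; Z[17]=0
i=18: fresh scan; Z[18]=0
i=19: fresh scan; Z[19]=0
i=20: fresh scan; Z[20]=1 grow→box=[20,21)
i=21: fresh scan; Z[21]=0
i=22: fresh scan; Z[22]=0
i=23: fresh scan; Z[23]=2 grow→box=[23,25)
i=24: min(r-i=1, Z[1]=1)=1; Z[24]=4 grow→box=[24,28)
i=25: min(r-i=3, Z[1]=1)=1; Z[25]=1
i=26: min(r-i=2, Z[2]=0)=0; Z[26]=0
i=27: min(r-i=1, Z[3]=0)=0; Z[27]=0
i=28: fresh scan; Z[28]=0
i=29: fresh scan; Z[29]=0
i=30: fresh scan; Z[30]=0
i=31: fresh scan; Z[31]=0
i=32: fresh scan; Z[32]=1 grow→box=[32,33)
i=33: fresh scan; Z[33]=0
i=34: fresh scan; Z[34]=0
i=35: fresh scan; Z[35]=1 grow→box=[35,36)
i=36: fresh scan; Z[36]=0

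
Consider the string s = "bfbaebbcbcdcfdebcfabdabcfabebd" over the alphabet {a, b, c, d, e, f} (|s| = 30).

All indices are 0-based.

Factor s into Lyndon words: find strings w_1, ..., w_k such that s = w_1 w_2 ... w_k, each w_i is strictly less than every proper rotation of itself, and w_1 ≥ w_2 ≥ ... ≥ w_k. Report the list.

emit factor 1: 'bf' (i=0, period=2)
emit factor 2: 'b' (i=2, period=1)
emit factor 3: 'aebbcbcdcfdebcf' (i=3, period=15)
emit factor 4: 'abd' (i=18, period=3)
emit factor 5: 'abcfabebd' (i=21, period=9)

["bf", "b", "aebbcbcdcfdebcf", "abd", "abcfabebd"]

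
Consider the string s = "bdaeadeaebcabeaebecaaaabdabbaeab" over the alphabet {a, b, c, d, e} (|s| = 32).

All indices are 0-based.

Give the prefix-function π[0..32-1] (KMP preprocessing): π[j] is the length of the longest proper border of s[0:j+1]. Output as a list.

π[0] = 0
j=1 s[j]='d': π[1]=0 (border '')
j=2 s[j]='a': π[2]=0 (border '')
j=3 s[j]='e': π[3]=0 (border '')
j=4 s[j]='a': π[4]=0 (border '')
j=5 s[j]='d': π[5]=0 (border '')
j=6 s[j]='e': π[6]=0 (border '')
j=7 s[j]='a': π[7]=0 (border '')
j=8 s[j]='e': π[8]=0 (border '')
j=9 s[j]='b': π[9]=1 (border 'b')
j=10 s[j]='c': k: 1→0; π[10]=0 (border '')
j=11 s[j]='a': π[11]=0 (border '')
j=12 s[j]='b': π[12]=1 (border 'b')
j=13 s[j]='e': k: 1→0; π[13]=0 (border '')
j=14 s[j]='a': π[14]=0 (border '')
j=15 s[j]='e': π[15]=0 (border '')
j=16 s[j]='b': π[16]=1 (border 'b')
j=17 s[j]='e': k: 1→0; π[17]=0 (border '')
j=18 s[j]='c': π[18]=0 (border '')
j=19 s[j]='a': π[19]=0 (border '')
j=20 s[j]='a': π[20]=0 (border '')
j=21 s[j]='a': π[21]=0 (border '')
j=22 s[j]='a': π[22]=0 (border '')
j=23 s[j]='b': π[23]=1 (border 'b')
j=24 s[j]='d': π[24]=2 (border 'bd')
j=25 s[j]='a': π[25]=3 (border 'bda')
j=26 s[j]='b': k: 3→0; π[26]=1 (border 'b')
j=27 s[j]='b': k: 1→0; π[27]=1 (border 'b')
j=28 s[j]='a': k: 1→0; π[28]=0 (border '')
j=29 s[j]='e': π[29]=0 (border '')
j=30 s[j]='a': π[30]=0 (border '')
j=31 s[j]='b': π[31]=1 (border 'b')

[0, 0, 0, 0, 0, 0, 0, 0, 0, 1, 0, 0, 1, 0, 0, 0, 1, 0, 0, 0, 0, 0, 0, 1, 2, 3, 1, 1, 0, 0, 0, 1]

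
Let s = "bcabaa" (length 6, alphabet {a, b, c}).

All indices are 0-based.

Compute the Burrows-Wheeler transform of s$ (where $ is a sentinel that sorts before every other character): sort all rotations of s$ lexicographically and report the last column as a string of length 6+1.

rank  rotation last
    0  $bcabaa  a
    1  a$bcaba  a
    2  aa$bcab  b
    3  abaa$bc  c
    4  baa$bca  a
    5  bcabaa$  $
    6  cabaa$b  b

aabca$b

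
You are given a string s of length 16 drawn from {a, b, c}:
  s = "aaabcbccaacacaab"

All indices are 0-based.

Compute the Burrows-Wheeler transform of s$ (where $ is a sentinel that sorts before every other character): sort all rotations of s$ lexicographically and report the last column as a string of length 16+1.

b$cacaacaaacacabb

rank  rotation           last
    0  $aaabcbccaacacaab  b
    1  aaabcbccaacacaab$  $
    2  aab$aaabcbccaacac  c
    3  aabcbccaacacaab$a  a
    4  aacacaab$aaabcbcc  c
    5  ab$aaabcbccaacaca  a
    6  abcbccaacacaab$aa  a
    7  acaab$aaabcbccaac  c
    8  acacaab$aaabcbcca  a
    9  b$aaabcbccaacacaa  a
   10  bcbccaacacaab$aaa  a
   11  bccaacacaab$aaabc  c
   12  caab$aaabcbccaaca  a
   13  caacacaab$aaabcbc  c
   14  cacaab$aaabcbccaa  a
   15  cbccaacacaab$aaab  b
   16  ccaacacaab$aaabcb  b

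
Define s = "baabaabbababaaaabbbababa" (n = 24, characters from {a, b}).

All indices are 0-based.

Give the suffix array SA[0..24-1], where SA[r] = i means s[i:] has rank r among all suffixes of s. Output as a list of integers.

rank→(start, suffix):
  0 → (23, 'a')
  1 → (12, 'aaaabbbababa')
  2 → (13, 'aaabbbababa')
  3 → (1, 'aabaabbababaaaabbbababa')
  4 → (4, 'aabbababaaaabbbababa')
  5 → (14, 'aabbbababa')
  6 → (21, 'aba')
  7 → (10, 'abaaaabbbababa')
  8 → (2, 'abaabbababaaaabbbababa')
  9 → (19, 'ababa')
  10 → (8, 'ababaaaabbbababa')
  11 → (5, 'abbababaaaabbbababa')
  12 → (15, 'abbbababa')
  13 → (22, 'ba')
  14 → (11, 'baaaabbbababa')
  15 → (0, 'baabaabbababaaaabbbababa')
  16 → (3, 'baabbababaaaabbbababa')
  17 → (20, 'baba')
  18 → (9, 'babaaaabbbababa')
  19 → (18, 'bababa')
  20 → (7, 'bababaaaabbbababa')
  21 → (17, 'bbababa')
  22 → (6, 'bbababaaaabbbababa')
  23 → (16, 'bbbababa')

[23, 12, 13, 1, 4, 14, 21, 10, 2, 19, 8, 5, 15, 22, 11, 0, 3, 20, 9, 18, 7, 17, 6, 16]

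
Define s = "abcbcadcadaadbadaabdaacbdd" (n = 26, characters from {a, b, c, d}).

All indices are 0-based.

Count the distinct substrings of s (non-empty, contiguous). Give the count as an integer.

312

sorted suffixes:
  #0 SA[0]=16  'aabdaacbdd'
  #1 SA[1]=20  'aacbdd'
  #2 SA[2]=10  'aadbadaabdaacbdd'
  #3 SA[3]=0  'abcbcadcadaadbadaabdaacbdd'
  #4 SA[4]=17  'abdaacbdd'
  #5 SA[5]=21  'acbdd'
  #6 SA[6]=14  'adaabdaacbdd'
  #7 SA[7]=8  'adaadbadaabdaacbdd'
  #8 SA[8]=11  'adbadaabdaacbdd'
  #9 SA[9]=5  'adcadaadbadaabdaacbdd'
  #10 SA[10]=13  'badaabdaacbdd'
  #11 SA[11]=3  'bcadcadaadbadaabdaacbdd'
  #12 SA[12]=1  'bcbcadcadaadbadaabdaacbdd'
  #13 SA[13]=18  'bdaacbdd'
  #14 SA[14]=23  'bdd'
  #15 SA[15]=7  'cadaadbadaabdaacbdd'
  #16 SA[16]=4  'cadcadaadbadaabdaacbdd'
  #17 SA[17]=2  'cbcadcadaadbadaabdaacbdd'
  #18 SA[18]=22  'cbdd'
  #19 SA[19]=25  'd'
  #20 SA[20]=15  'daabdaacbdd'
  #21 SA[21]=19  'daacbdd'
  #22 SA[22]=9  'daadbadaabdaacbdd'
  #23 SA[23]=12  'dbadaabdaacbdd'
  #24 SA[24]=6  'dcadaadbadaabdaacbdd'
  #25 SA[25]=24  'dd'

SA = [16, 20, 10, 0, 17, 21, 14, 8, 11, 5, 13, 3, 1, 18, 23, 7, 4, 2, 22, 25, 15, 19, 9, 12, 6, 24]
i: (SA[i-1],SA[i]) lcp shared
  1: (16,20) 2 'aa'
  2: (20,10) 2 'aa'
  3: (10,0) 1 'a'
  4: (0,17) 2 'ab'
  5: (17,21) 1 'a'
  6: (21,14) 1 'a'
  7: (14,8) 4 'adaa'
  8: (8,11) 2 'ad'
  9: (11,5) 2 'ad'
  10: (5,13) 0 ''
  11: (13,3) 1 'b'
  12: (3,1) 2 'bc'
  13: (1,18) 1 'b'
  14: (18,23) 2 'bd'
  15: (23,7) 0 ''
  16: (7,4) 3 'cad'
  17: (4,2) 1 'c'
  18: (2,22) 2 'cb'
  19: (22,25) 0 ''
  20: (25,15) 1 'd'
  21: (15,19) 3 'daa'
  22: (19,9) 3 'daa'
  23: (9,12) 1 'd'
  24: (12,6) 1 'd'
  25: (6,24) 1 'd'

n(n+1)/2 = 26·27/2 = 351
Σ LCP = 0 + 2 + 2 + 1 + 2 + 1 + 1 + 4 + 2 + 2 + 0 + 1 + 2 + 1 + 2 + 0 + 3 + 1 + 2 + 0 + 1 + 3 + 3 + 1 + 1 + 1 = 39
distinct = 351 − 39 = 312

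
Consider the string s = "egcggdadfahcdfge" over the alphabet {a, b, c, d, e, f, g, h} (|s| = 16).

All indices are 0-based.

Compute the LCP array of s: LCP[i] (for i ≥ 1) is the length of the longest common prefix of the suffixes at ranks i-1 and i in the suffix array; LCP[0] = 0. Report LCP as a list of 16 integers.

[0, 1, 0, 1, 0, 1, 2, 0, 1, 0, 1, 0, 1, 1, 1, 0]

sorted suffixes:
  #0 SA[0]=6  'adfahcdfge'
  #1 SA[1]=9  'ahcdfge'
  #2 SA[2]=11  'cdfge'
  #3 SA[3]=2  'cggdadfahcdfge'
  #4 SA[4]=5  'dadfahcdfge'
  #5 SA[5]=7  'dfahcdfge'
  #6 SA[6]=12  'dfge'
  #7 SA[7]=15  'e'
  #8 SA[8]=0  'egcggdadfahcdfge'
  #9 SA[9]=8  'fahcdfge'
  #10 SA[10]=13  'fge'
  #11 SA[11]=1  'gcggdadfahcdfge'
  #12 SA[12]=4  'gdadfahcdfge'
  #13 SA[13]=14  'ge'
  #14 SA[14]=3  'ggdadfahcdfge'
  #15 SA[15]=10  'hcdfge'

SA = [6, 9, 11, 2, 5, 7, 12, 15, 0, 8, 13, 1, 4, 14, 3, 10]
[i] adj suffixes → lcp
  [1] 6/9 → 1 ('a')
  [2] 9/11 → 0 ('')
  [3] 11/2 → 1 ('c')
  [4] 2/5 → 0 ('')
  [5] 5/7 → 1 ('d')
  [6] 7/12 → 2 ('df')
  [7] 12/15 → 0 ('')
  [8] 15/0 → 1 ('e')
  [9] 0/8 → 0 ('')
  [10] 8/13 → 1 ('f')
  [11] 13/1 → 0 ('')
  [12] 1/4 → 1 ('g')
  [13] 4/14 → 1 ('g')
  [14] 14/3 → 1 ('g')
  [15] 3/10 → 0 ('')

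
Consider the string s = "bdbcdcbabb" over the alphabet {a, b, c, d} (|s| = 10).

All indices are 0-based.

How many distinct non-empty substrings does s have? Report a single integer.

sorted suffixes:
  #0 SA[0]=7  'abb'
  #1 SA[1]=9  'b'
  #2 SA[2]=6  'babb'
  #3 SA[3]=8  'bb'
  #4 SA[4]=2  'bcdcbabb'
  #5 SA[5]=0  'bdbcdcbabb'
  #6 SA[6]=5  'cbabb'
  #7 SA[7]=3  'cdcbabb'
  #8 SA[8]=1  'dbcdcbabb'
  #9 SA[9]=4  'dcbabb'

SA = [7, 9, 6, 8, 2, 0, 5, 3, 1, 4]
rank  pair      lcp
   1  s[7:],s[9:]  0  ''
   2  s[9:],s[6:]  1  'b'
   3  s[6:],s[8:]  1  'b'
   4  s[8:],s[2:]  1  'b'
   5  s[2:],s[0:]  1  'b'
   6  s[0:],s[5:]  0  ''
   7  s[5:],s[3:]  1  'c'
   8  s[3:],s[1:]  0  ''
   9  s[1:],s[4:]  1  'd'

n(n+1)/2 = 10·11/2 = 55
Σ LCP = 0 + 0 + 1 + 1 + 1 + 1 + 0 + 1 + 0 + 1 = 6
distinct = 55 − 6 = 49

49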